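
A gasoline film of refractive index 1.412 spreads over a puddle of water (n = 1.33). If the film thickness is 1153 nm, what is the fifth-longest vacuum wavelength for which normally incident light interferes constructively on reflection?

At the upper boundary (n = 1.0 to n = 1.412) the reflected ray undergoes a half-wave phase shift.
Bottom surface (1.412 → 1.33): reflection off a lower-index medium gives no phase shift.
The two reflections differ by half a wavelength.
For maximum reflection here: 2 n t = (m + ½) λ.
λ = 2 n t / (m + ½). The fifth-longest wavelength is m = 4: λ = 2 × 1.412 × 1153 / 4.50 = 724 nm.

724 nm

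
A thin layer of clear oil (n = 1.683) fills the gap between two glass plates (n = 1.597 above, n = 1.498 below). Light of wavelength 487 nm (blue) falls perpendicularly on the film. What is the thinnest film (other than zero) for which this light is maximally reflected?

72.3 nm

Ray reflecting at the top interface goes from n = 1.597 toward n = 1.683: a half-wave phase shift.
Bottom surface (1.683 → 1.498): reflection off a lower-index medium gives no phase shift.
Exactly one π shift → a net half-wave offset.
With one net inversion, constructive interference in reflection requires 2 n t = (m + ½) λ.
Minimum at m = 0: t = λ / (4 n) = 487 / (4 × 1.683) = 72.3 nm.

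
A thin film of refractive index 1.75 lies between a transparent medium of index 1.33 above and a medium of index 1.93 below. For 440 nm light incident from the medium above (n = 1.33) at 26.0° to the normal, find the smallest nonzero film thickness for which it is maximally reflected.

At the upper boundary (n = 1.33 to n = 1.75) the reflected ray undergoes a half-wave phase shift.
At the lower boundary (n = 1.75 to n = 1.93) the reflected ray undergoes a half-wave phase shift.
Zero or two π shifts → no net half-wave offset.
So the condition for constructive reflection is 2 n t cos θ_r = m λ.
Snell's law: 1.33 sin 26.0° = 1.75 sin θ_r → sin θ_r = 0.333, cos θ_r = 0.943.
Minimum nonzero at m = 1: t = λ / (2 n cos θ_r) = 440 / (2 × 1.75 × 0.943) = 133 nm.

133 nm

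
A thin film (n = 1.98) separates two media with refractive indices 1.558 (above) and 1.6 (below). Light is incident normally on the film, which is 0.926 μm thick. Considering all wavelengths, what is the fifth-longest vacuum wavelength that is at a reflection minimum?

733 nm

Ray reflecting at the top interface goes from n = 1.558 toward n = 1.98: a half-wave phase shift.
Ray reflecting at the bottom interface goes from n = 1.98 toward n = 1.6: no phase shift.
Net: one phase inversion between the two reflected rays.
So the condition for destructive reflection is 2 n t = m λ.
λ = 2 n t / m. The fifth-longest wavelength is m = 5: λ = 2 × 1.98 × 926 / 5.00 = 733 nm.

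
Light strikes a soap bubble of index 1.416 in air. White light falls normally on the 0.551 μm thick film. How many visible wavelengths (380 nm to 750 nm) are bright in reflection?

2

At the upper boundary (n = 1.0 to n = 1.416) the reflected ray undergoes a half-wave phase shift.
Ray reflecting at the bottom interface goes from n = 1.416 toward n = 1.0: no phase shift.
Exactly one π shift → a net half-wave offset.
For strong reflection here: 2 n t = (m + ½) λ.
λ = 2 n t / (m + ½) = 1560 / (m + ½) nm.
m=1: 1040 nm (IR); m=2: 624 nm (visible); m=3: 446 nm (visible); m=4: 347 nm (UV).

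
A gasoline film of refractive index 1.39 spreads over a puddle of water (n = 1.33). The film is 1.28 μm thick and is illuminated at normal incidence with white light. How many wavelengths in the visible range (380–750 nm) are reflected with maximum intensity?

4

Ray reflecting at the top interface goes from n = 1.0 toward n = 1.39: a half-wave phase shift.
Bottom surface (1.39 → 1.33): reflection off a lower-index medium gives no phase shift.
Exactly one π shift → a net half-wave offset.
For strong reflection here: 2 n t = (m + ½) λ.
λ = 2 n t / (m + ½) = 3558 / (m + ½) nm.
m=4: 791 nm (IR); m=5: 647 nm (visible); m=6: 547 nm (visible); m=7: 474 nm (visible); m=8: 419 nm (visible); m=9: 375 nm (UV).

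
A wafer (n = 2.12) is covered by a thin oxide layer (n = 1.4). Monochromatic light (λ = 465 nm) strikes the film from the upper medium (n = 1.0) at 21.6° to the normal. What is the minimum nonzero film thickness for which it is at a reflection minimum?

86.1 nm

Ray reflecting at the top interface goes from n = 1.0 toward n = 1.4: a half-wave phase shift.
Bottom surface (1.4 → 2.12): reflection off a higher-index medium gives a half-wave phase shift.
The two reflections carry the same phase change, so no net offset.
So the condition for destructive reflection is 2 n t cos θ_r = (m + ½) λ.
Snell's law: 1.0 sin 21.6° = 1.4 sin θ_r → sin θ_r = 0.263, cos θ_r = 0.965.
Minimum at m = 0: t = λ / (4 n cos θ_r) = 465 / (4 × 1.4 × 0.965) = 86.1 nm.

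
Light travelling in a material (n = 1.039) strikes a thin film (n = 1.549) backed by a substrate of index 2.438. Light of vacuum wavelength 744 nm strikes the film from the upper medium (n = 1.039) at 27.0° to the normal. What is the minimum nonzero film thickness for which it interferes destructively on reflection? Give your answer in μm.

0.126 μm

At the upper boundary (n = 1.039 to n = 1.549) the reflected ray undergoes a half-wave phase shift.
Bottom surface (1.549 → 2.438): reflection off a higher-index medium gives a half-wave phase shift.
The two reflections carry the same phase change, so no net offset.
So the condition for destructive reflection is 2 n t cos θ_r = (m + ½) λ.
Snell's law: 1.039 sin 27.0° = 1.549 sin θ_r → sin θ_r = 0.305, cos θ_r = 0.953.
Minimum at m = 0: t = λ / (4 n cos θ_r) = 744 / (4 × 1.549 × 0.953) = 126 nm.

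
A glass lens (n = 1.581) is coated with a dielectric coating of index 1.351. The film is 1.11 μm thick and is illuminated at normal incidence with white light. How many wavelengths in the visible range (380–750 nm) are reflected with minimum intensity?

4

Ray reflecting at the top interface goes from n = 1.0 toward n = 1.351: a half-wave phase shift.
Bottom surface (1.351 → 1.581): reflection off a higher-index medium gives a half-wave phase shift.
Zero or two π shifts → no net half-wave offset.
With no net inversion, destructive interference in reflection requires 2 n t = (m + ½) λ.
λ = 2 n t / (m + ½) = 2999 / (m + ½) nm.
m=3: 857 nm (IR); m=4: 666 nm (visible); m=5: 545 nm (visible); m=6: 461 nm (visible); m=7: 400 nm (visible); m=8: 353 nm (UV).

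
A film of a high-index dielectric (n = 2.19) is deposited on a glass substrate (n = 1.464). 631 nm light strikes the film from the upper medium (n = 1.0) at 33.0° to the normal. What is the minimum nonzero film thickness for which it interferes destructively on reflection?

At the upper boundary (n = 1.0 to n = 2.19) the reflected ray undergoes a half-wave phase shift.
At the lower boundary (n = 2.19 to n = 1.464) the reflected ray undergoes no phase shift.
Net: one phase inversion between the two reflected rays.
For dark reflection here: 2 n t cos θ_r = m λ.
Snell's law: 1.0 sin 33.0° = 2.19 sin θ_r → sin θ_r = 0.249, cos θ_r = 0.969.
Minimum nonzero at m = 1: t = λ / (2 n cos θ_r) = 631 / (2 × 2.19 × 0.969) = 149 nm.

149 nm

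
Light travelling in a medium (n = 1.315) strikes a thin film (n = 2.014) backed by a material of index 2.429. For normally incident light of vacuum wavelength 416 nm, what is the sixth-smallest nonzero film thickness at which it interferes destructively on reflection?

568 nm

Top surface (1.315 → 2.014): reflection off a higher-index medium gives a half-wave phase shift.
At the lower boundary (n = 2.014 to n = 2.429) the reflected ray undergoes a half-wave phase shift.
Net: no relative phase inversion (both shifts match).
With no net inversion, destructive interference in reflection requires 2 n t = (m + ½) λ.
The sixth-smallest nonzero thickness corresponds to m = 5: t = (m + ½) λ / (2 n) = 5.50 × 416 / (2 × 2.014) = 568 nm.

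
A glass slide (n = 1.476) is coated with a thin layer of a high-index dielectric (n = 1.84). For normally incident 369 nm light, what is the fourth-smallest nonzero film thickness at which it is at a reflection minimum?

At the upper boundary (n = 1.0 to n = 1.84) the reflected ray undergoes a half-wave phase shift.
At the lower boundary (n = 1.84 to n = 1.476) the reflected ray undergoes no phase shift.
Net: one phase inversion between the two reflected rays.
With one net inversion, destructive interference in reflection requires 2 n t = m λ.
The fourth-smallest nonzero thickness corresponds to m = 4: t = m λ / (2 n) = 4.00 × 369 / (2 × 1.84) = 401 nm.

401 nm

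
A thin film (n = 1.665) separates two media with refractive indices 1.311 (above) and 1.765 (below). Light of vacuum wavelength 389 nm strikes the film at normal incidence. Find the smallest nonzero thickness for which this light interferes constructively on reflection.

At the upper boundary (n = 1.311 to n = 1.665) the reflected ray undergoes a half-wave phase shift.
Bottom surface (1.665 → 1.765): reflection off a higher-index medium gives a half-wave phase shift.
The two reflections carry the same phase change, so no net offset.
With no net inversion, constructive interference in reflection requires 2 n t = m λ.
The smallest nonzero thickness corresponds to m = 1: t = m λ / (2 n) = 1.00 × 389 / (2 × 1.665) = 117 nm.

117 nm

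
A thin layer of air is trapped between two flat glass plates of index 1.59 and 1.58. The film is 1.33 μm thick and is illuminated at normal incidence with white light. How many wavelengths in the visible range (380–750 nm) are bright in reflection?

3

At the upper boundary (n = 1.59 to n = 1.0) the reflected ray undergoes no phase shift.
At the lower boundary (n = 1.0 to n = 1.58) the reflected ray undergoes a half-wave phase shift.
The two reflections differ by half a wavelength.
For strong reflection here: 2 n t = (m + ½) λ.
λ = 2 n t / (m + ½) = 2660 / (m + ½) nm.
m=3: 760 nm (IR); m=4: 591 nm (visible); m=5: 484 nm (visible); m=6: 409 nm (visible); m=7: 355 nm (UV).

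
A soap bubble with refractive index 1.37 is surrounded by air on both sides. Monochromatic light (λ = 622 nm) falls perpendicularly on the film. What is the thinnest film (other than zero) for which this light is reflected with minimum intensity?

227 nm

At the upper boundary (n = 1.0 to n = 1.37) the reflected ray undergoes a half-wave phase shift.
At the lower boundary (n = 1.37 to n = 1.0) the reflected ray undergoes no phase shift.
Net: one phase inversion between the two reflected rays.
For dark reflection here: 2 n t = m λ.
Minimum nonzero at m = 1: t = λ / (2 n) = 622 / (2 × 1.37) = 227 nm.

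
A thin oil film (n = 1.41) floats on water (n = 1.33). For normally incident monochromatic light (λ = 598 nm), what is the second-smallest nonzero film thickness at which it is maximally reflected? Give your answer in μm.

0.318 μm

Top surface (1.0 → 1.41): reflection off a higher-index medium gives a half-wave phase shift.
Ray reflecting at the bottom interface goes from n = 1.41 toward n = 1.33: no phase shift.
Exactly one π shift → a net half-wave offset.
For maximum reflection here: 2 n t = (m + ½) λ.
The second-smallest nonzero thickness corresponds to m = 1: t = (m + ½) λ / (2 n) = 1.50 × 598 / (2 × 1.41) = 318 nm.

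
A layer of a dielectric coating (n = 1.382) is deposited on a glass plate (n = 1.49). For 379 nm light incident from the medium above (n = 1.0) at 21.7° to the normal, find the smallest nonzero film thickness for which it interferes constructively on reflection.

At the upper boundary (n = 1.0 to n = 1.382) the reflected ray undergoes a half-wave phase shift.
Bottom surface (1.382 → 1.49): reflection off a higher-index medium gives a half-wave phase shift.
Zero or two π shifts → no net half-wave offset.
With no net inversion, constructive interference in reflection requires 2 n t cos θ_r = m λ.
Snell's law: 1.0 sin 21.7° = 1.382 sin θ_r → sin θ_r = 0.268, cos θ_r = 0.964.
Minimum nonzero at m = 1: t = λ / (2 n cos θ_r) = 379 / (2 × 1.382 × 0.964) = 142 nm.

142 nm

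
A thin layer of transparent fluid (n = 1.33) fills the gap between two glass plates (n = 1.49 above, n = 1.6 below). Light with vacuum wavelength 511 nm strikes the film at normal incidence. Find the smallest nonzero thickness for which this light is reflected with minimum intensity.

Top surface (1.49 → 1.33): reflection off a lower-index medium gives no phase shift.
Bottom surface (1.33 → 1.6): reflection off a higher-index medium gives a half-wave phase shift.
The two reflections differ by half a wavelength.
With one net inversion, destructive interference in reflection requires 2 n t = m λ.
The smallest nonzero thickness corresponds to m = 1: t = m λ / (2 n) = 1.00 × 511 / (2 × 1.33) = 192 nm.

192 nm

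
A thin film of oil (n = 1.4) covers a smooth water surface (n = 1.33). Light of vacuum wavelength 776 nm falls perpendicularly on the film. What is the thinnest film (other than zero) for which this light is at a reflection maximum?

Ray reflecting at the top interface goes from n = 1.0 toward n = 1.4: a half-wave phase shift.
At the lower boundary (n = 1.4 to n = 1.33) the reflected ray undergoes no phase shift.
Net: one phase inversion between the two reflected rays.
So the condition for constructive reflection is 2 n t = (m + ½) λ.
Minimum at m = 0: t = λ / (4 n) = 776 / (4 × 1.4) = 139 nm.

139 nm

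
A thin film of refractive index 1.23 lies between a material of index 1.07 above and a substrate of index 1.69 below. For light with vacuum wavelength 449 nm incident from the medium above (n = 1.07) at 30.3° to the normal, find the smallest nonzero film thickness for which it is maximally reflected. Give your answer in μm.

Top surface (1.07 → 1.23): reflection off a higher-index medium gives a half-wave phase shift.
At the lower boundary (n = 1.23 to n = 1.69) the reflected ray undergoes a half-wave phase shift.
Net: no relative phase inversion (both shifts match).
For maximum reflection here: 2 n t cos θ_r = m λ.
Snell's law: 1.07 sin 30.3° = 1.23 sin θ_r → sin θ_r = 0.439, cos θ_r = 0.899.
Minimum nonzero at m = 1: t = λ / (2 n cos θ_r) = 449 / (2 × 1.23 × 0.899) = 203 nm.

0.203 μm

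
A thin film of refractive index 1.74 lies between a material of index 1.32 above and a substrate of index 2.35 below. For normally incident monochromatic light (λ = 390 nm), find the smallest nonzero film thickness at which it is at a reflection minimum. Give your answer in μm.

0.0560 μm

Ray reflecting at the top interface goes from n = 1.32 toward n = 1.74: a half-wave phase shift.
Ray reflecting at the bottom interface goes from n = 1.74 toward n = 2.35: a half-wave phase shift.
The two reflections carry the same phase change, so no net offset.
So the condition for destructive reflection is 2 n t = (m + ½) λ.
Minimum at m = 0: t = λ / (4 n) = 390 / (4 × 1.74) = 56.0 nm.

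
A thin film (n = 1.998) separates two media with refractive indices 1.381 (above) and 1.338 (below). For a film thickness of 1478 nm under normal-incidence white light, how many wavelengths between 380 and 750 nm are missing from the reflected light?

8

At the upper boundary (n = 1.381 to n = 1.998) the reflected ray undergoes a half-wave phase shift.
At the lower boundary (n = 1.998 to n = 1.338) the reflected ray undergoes no phase shift.
Exactly one π shift → a net half-wave offset.
So the condition for destructive reflection is 2 n t = m λ.
λ = 2 n t / m = 5906 / m nm.
m=7: 844 nm (IR); m=8: 738 nm (visible); m=9: 656 nm (visible); m=10: 591 nm (visible); m=11: 537 nm (visible); m=12: 492 nm (visible); m=13: 454 nm (visible); m=14: 422 nm (visible); m=15: 394 nm (visible); m=16: 369 nm (UV).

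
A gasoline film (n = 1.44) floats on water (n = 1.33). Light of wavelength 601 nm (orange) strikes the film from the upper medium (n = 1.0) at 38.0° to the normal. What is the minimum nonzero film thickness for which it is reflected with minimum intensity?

231 nm

Top surface (1.0 → 1.44): reflection off a higher-index medium gives a half-wave phase shift.
Bottom surface (1.44 → 1.33): reflection off a lower-index medium gives no phase shift.
Exactly one π shift → a net half-wave offset.
For weak reflection here: 2 n t cos θ_r = m λ.
Snell's law: 1.0 sin 38.0° = 1.44 sin θ_r → sin θ_r = 0.428, cos θ_r = 0.904.
Minimum nonzero at m = 1: t = λ / (2 n cos θ_r) = 601 / (2 × 1.44 × 0.904) = 231 nm.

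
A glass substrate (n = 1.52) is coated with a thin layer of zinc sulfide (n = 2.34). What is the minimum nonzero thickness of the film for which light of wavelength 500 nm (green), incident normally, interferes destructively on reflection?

107 nm

Top surface (1.0 → 2.34): reflection off a higher-index medium gives a half-wave phase shift.
Ray reflecting at the bottom interface goes from n = 2.34 toward n = 1.52: no phase shift.
Exactly one π shift → a net half-wave offset.
With one net inversion, destructive interference in reflection requires 2 n t = m λ.
Minimum nonzero at m = 1: t = λ / (2 n) = 500 / (2 × 2.34) = 107 nm.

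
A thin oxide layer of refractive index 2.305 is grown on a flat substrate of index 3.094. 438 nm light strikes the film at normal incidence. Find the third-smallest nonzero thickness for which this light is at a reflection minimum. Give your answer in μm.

Ray reflecting at the top interface goes from n = 1.0 toward n = 2.305: a half-wave phase shift.
At the lower boundary (n = 2.305 to n = 3.094) the reflected ray undergoes a half-wave phase shift.
Zero or two π shifts → no net half-wave offset.
With no net inversion, destructive interference in reflection requires 2 n t = (m + ½) λ.
The third-smallest nonzero thickness corresponds to m = 2: t = (m + ½) λ / (2 n) = 2.50 × 438 / (2 × 2.305) = 238 nm.

0.238 μm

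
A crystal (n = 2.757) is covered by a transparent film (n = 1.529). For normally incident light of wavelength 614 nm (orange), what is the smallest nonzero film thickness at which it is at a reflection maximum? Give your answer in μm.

0.201 μm

Top surface (1.0 → 1.529): reflection off a higher-index medium gives a half-wave phase shift.
At the lower boundary (n = 1.529 to n = 2.757) the reflected ray undergoes a half-wave phase shift.
Net: no relative phase inversion (both shifts match).
So the condition for constructive reflection is 2 n t = m λ.
The smallest nonzero thickness corresponds to m = 1: t = m λ / (2 n) = 1.00 × 614 / (2 × 1.529) = 201 nm.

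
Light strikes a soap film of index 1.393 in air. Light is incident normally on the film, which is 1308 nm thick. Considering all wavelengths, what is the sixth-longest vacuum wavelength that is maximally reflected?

At the upper boundary (n = 1.0 to n = 1.393) the reflected ray undergoes a half-wave phase shift.
At the lower boundary (n = 1.393 to n = 1.0) the reflected ray undergoes no phase shift.
Net: one phase inversion between the two reflected rays.
For maximum reflection here: 2 n t = (m + ½) λ.
λ = 2 n t / (m + ½). The sixth-longest wavelength is m = 5: λ = 2 × 1.393 × 1308 / 5.50 = 663 nm.

663 nm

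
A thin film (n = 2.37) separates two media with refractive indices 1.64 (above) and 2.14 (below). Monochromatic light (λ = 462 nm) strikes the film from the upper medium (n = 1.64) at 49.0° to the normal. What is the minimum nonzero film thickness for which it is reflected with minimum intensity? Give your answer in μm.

0.114 μm

Top surface (1.64 → 2.37): reflection off a higher-index medium gives a half-wave phase shift.
At the lower boundary (n = 2.37 to n = 2.14) the reflected ray undergoes no phase shift.
Net: one phase inversion between the two reflected rays.
For weak reflection here: 2 n t cos θ_r = m λ.
Snell's law: 1.64 sin 49.0° = 2.37 sin θ_r → sin θ_r = 0.522, cos θ_r = 0.853.
Minimum nonzero at m = 1: t = λ / (2 n cos θ_r) = 462 / (2 × 2.37 × 0.853) = 114 nm.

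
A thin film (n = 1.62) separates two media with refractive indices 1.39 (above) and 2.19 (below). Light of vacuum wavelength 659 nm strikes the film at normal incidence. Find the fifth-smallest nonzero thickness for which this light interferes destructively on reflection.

Ray reflecting at the top interface goes from n = 1.39 toward n = 1.62: a half-wave phase shift.
Ray reflecting at the bottom interface goes from n = 1.62 toward n = 2.19: a half-wave phase shift.
The two reflections carry the same phase change, so no net offset.
With no net inversion, destructive interference in reflection requires 2 n t = (m + ½) λ.
The fifth-smallest nonzero thickness corresponds to m = 4: t = (m + ½) λ / (2 n) = 4.50 × 659 / (2 × 1.62) = 915 nm.

915 nm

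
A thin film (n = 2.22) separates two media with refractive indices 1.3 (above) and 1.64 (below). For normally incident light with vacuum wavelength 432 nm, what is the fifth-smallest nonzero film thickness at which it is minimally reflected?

Ray reflecting at the top interface goes from n = 1.3 toward n = 2.22: a half-wave phase shift.
Bottom surface (2.22 → 1.64): reflection off a lower-index medium gives no phase shift.
Exactly one π shift → a net half-wave offset.
So the condition for destructive reflection is 2 n t = m λ.
The fifth-smallest nonzero thickness corresponds to m = 5: t = m λ / (2 n) = 5.00 × 432 / (2 × 2.22) = 486 nm.

486 nm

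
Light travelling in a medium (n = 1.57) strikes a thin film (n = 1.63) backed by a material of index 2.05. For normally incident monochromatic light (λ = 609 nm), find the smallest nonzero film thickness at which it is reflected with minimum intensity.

93.4 nm

At the upper boundary (n = 1.57 to n = 1.63) the reflected ray undergoes a half-wave phase shift.
Ray reflecting at the bottom interface goes from n = 1.63 toward n = 2.05: a half-wave phase shift.
The two reflections carry the same phase change, so no net offset.
For minimum reflection here: 2 n t = (m + ½) λ.
Minimum at m = 0: t = λ / (4 n) = 609 / (4 × 1.63) = 93.4 nm.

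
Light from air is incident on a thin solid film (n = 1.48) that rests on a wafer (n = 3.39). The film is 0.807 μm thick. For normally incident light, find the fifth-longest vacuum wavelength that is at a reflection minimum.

Ray reflecting at the top interface goes from n = 1.0 toward n = 1.48: a half-wave phase shift.
Ray reflecting at the bottom interface goes from n = 1.48 toward n = 3.39: a half-wave phase shift.
Net: no relative phase inversion (both shifts match).
For dark reflection here: 2 n t = (m + ½) λ.
λ = 2 n t / (m + ½). The fifth-longest wavelength is m = 4: λ = 2 × 1.48 × 807 / 4.50 = 531 nm.

531 nm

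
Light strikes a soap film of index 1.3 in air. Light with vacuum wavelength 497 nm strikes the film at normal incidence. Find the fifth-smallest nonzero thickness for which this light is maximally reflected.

860 nm

Ray reflecting at the top interface goes from n = 1.0 toward n = 1.3: a half-wave phase shift.
Bottom surface (1.3 → 1.0): reflection off a lower-index medium gives no phase shift.
Net: one phase inversion between the two reflected rays.
For strong reflection here: 2 n t = (m + ½) λ.
The fifth-smallest nonzero thickness corresponds to m = 4: t = (m + ½) λ / (2 n) = 4.50 × 497 / (2 × 1.3) = 860 nm.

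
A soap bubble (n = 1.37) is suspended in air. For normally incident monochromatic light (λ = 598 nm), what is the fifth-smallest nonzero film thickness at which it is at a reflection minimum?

At the upper boundary (n = 1.0 to n = 1.37) the reflected ray undergoes a half-wave phase shift.
Bottom surface (1.37 → 1.0): reflection off a lower-index medium gives no phase shift.
Exactly one π shift → a net half-wave offset.
So the condition for destructive reflection is 2 n t = m λ.
The fifth-smallest nonzero thickness corresponds to m = 5: t = m λ / (2 n) = 5.00 × 598 / (2 × 1.37) = 1091 nm.

1091 nm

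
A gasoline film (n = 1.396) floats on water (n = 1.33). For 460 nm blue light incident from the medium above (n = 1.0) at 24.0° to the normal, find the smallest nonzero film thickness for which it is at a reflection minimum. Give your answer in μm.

0.172 μm

Ray reflecting at the top interface goes from n = 1.0 toward n = 1.396: a half-wave phase shift.
Bottom surface (1.396 → 1.33): reflection off a lower-index medium gives no phase shift.
Net: one phase inversion between the two reflected rays.
For dark reflection here: 2 n t cos θ_r = m λ.
Snell's law: 1.0 sin 24.0° = 1.396 sin θ_r → sin θ_r = 0.291, cos θ_r = 0.957.
Minimum nonzero at m = 1: t = λ / (2 n cos θ_r) = 460 / (2 × 1.396 × 0.957) = 172 nm.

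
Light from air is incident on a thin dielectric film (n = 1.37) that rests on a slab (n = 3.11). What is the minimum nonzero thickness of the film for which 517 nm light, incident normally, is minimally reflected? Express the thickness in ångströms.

Ray reflecting at the top interface goes from n = 1.0 toward n = 1.37: a half-wave phase shift.
Bottom surface (1.37 → 3.11): reflection off a higher-index medium gives a half-wave phase shift.
Net: no relative phase inversion (both shifts match).
With no net inversion, destructive interference in reflection requires 2 n t = (m + ½) λ.
Minimum at m = 0: t = λ / (4 n) = 517 / (4 × 1.37) = 94.3 nm.

943 Å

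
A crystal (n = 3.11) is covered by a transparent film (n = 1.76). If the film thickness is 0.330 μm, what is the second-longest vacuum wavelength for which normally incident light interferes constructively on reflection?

581 nm

Top surface (1.0 → 1.76): reflection off a higher-index medium gives a half-wave phase shift.
Ray reflecting at the bottom interface goes from n = 1.76 toward n = 3.11: a half-wave phase shift.
The two reflections carry the same phase change, so no net offset.
For maximum reflection here: 2 n t = m λ.
λ = 2 n t / m. The second-longest wavelength is m = 2: λ = 2 × 1.76 × 330 / 2.00 = 581 nm.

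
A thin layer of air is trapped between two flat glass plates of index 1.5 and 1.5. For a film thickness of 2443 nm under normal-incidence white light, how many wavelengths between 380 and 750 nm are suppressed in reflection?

6

Top surface (1.5 → 1.0): reflection off a lower-index medium gives no phase shift.
Ray reflecting at the bottom interface goes from n = 1.0 toward n = 1.5: a half-wave phase shift.
The two reflections differ by half a wavelength.
For weak reflection here: 2 n t = m λ.
λ = 2 n t / m = 4886 / m nm.
m=6: 814 nm (IR); m=7: 698 nm (visible); m=8: 611 nm (visible); m=9: 543 nm (visible); m=10: 489 nm (visible); m=11: 444 nm (visible); m=12: 407 nm (visible); m=13: 376 nm (UV).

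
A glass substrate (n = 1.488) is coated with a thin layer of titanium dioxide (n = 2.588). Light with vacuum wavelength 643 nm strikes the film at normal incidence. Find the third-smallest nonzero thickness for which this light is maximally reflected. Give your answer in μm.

At the upper boundary (n = 1.0 to n = 2.588) the reflected ray undergoes a half-wave phase shift.
Bottom surface (2.588 → 1.488): reflection off a lower-index medium gives no phase shift.
Exactly one π shift → a net half-wave offset.
With one net inversion, constructive interference in reflection requires 2 n t = (m + ½) λ.
The third-smallest nonzero thickness corresponds to m = 2: t = (m + ½) λ / (2 n) = 2.50 × 643 / (2 × 2.588) = 311 nm.

0.311 μm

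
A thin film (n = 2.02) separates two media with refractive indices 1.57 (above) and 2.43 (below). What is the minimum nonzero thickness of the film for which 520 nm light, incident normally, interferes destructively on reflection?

At the upper boundary (n = 1.57 to n = 2.02) the reflected ray undergoes a half-wave phase shift.
Bottom surface (2.02 → 2.43): reflection off a higher-index medium gives a half-wave phase shift.
The two reflections carry the same phase change, so no net offset.
So the condition for destructive reflection is 2 n t = (m + ½) λ.
Minimum at m = 0: t = λ / (4 n) = 520 / (4 × 2.02) = 64.4 nm.

64.4 nm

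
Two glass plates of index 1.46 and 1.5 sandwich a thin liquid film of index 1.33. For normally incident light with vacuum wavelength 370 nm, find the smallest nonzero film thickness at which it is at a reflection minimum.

Ray reflecting at the top interface goes from n = 1.46 toward n = 1.33: no phase shift.
At the lower boundary (n = 1.33 to n = 1.5) the reflected ray undergoes a half-wave phase shift.
The two reflections differ by half a wavelength.
With one net inversion, destructive interference in reflection requires 2 n t = m λ.
Minimum nonzero at m = 1: t = λ / (2 n) = 370 / (2 × 1.33) = 139 nm.

139 nm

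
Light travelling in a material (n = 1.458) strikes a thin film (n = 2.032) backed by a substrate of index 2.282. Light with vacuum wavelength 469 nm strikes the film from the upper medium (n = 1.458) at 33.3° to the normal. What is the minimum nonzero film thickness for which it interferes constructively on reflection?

At the upper boundary (n = 1.458 to n = 2.032) the reflected ray undergoes a half-wave phase shift.
At the lower boundary (n = 2.032 to n = 2.282) the reflected ray undergoes a half-wave phase shift.
The two reflections carry the same phase change, so no net offset.
For bright reflection here: 2 n t cos θ_r = m λ.
Snell's law: 1.458 sin 33.3° = 2.032 sin θ_r → sin θ_r = 0.394, cos θ_r = 0.919.
Minimum nonzero at m = 1: t = λ / (2 n cos θ_r) = 469 / (2 × 2.032 × 0.919) = 126 nm.

126 nm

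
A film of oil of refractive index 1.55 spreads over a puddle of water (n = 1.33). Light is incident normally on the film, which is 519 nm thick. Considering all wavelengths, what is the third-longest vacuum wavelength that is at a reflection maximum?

644 nm

Top surface (1.0 → 1.55): reflection off a higher-index medium gives a half-wave phase shift.
Bottom surface (1.55 → 1.33): reflection off a lower-index medium gives no phase shift.
Exactly one π shift → a net half-wave offset.
So the condition for constructive reflection is 2 n t = (m + ½) λ.
λ = 2 n t / (m + ½). The third-longest wavelength is m = 2: λ = 2 × 1.55 × 519 / 2.50 = 644 nm.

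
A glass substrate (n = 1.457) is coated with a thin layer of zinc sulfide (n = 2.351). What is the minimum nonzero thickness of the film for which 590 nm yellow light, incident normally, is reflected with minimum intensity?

125 nm

Ray reflecting at the top interface goes from n = 1.0 toward n = 2.351: a half-wave phase shift.
Bottom surface (2.351 → 1.457): reflection off a lower-index medium gives no phase shift.
Net: one phase inversion between the two reflected rays.
So the condition for destructive reflection is 2 n t = m λ.
Minimum nonzero at m = 1: t = λ / (2 n) = 590 / (2 × 2.351) = 125 nm.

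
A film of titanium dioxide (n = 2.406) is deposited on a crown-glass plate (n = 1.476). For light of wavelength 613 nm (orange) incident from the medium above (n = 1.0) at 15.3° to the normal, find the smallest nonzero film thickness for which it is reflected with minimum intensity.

128 nm

At the upper boundary (n = 1.0 to n = 2.406) the reflected ray undergoes a half-wave phase shift.
Bottom surface (2.406 → 1.476): reflection off a lower-index medium gives no phase shift.
Exactly one π shift → a net half-wave offset.
So the condition for destructive reflection is 2 n t cos θ_r = m λ.
Snell's law: 1.0 sin 15.3° = 2.406 sin θ_r → sin θ_r = 0.110, cos θ_r = 0.994.
Minimum nonzero at m = 1: t = λ / (2 n cos θ_r) = 613 / (2 × 2.406 × 0.994) = 128 nm.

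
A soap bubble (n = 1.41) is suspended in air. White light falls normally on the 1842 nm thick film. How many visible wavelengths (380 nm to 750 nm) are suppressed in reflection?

7

Top surface (1.0 → 1.41): reflection off a higher-index medium gives a half-wave phase shift.
At the lower boundary (n = 1.41 to n = 1.0) the reflected ray undergoes no phase shift.
Net: one phase inversion between the two reflected rays.
So the condition for destructive reflection is 2 n t = m λ.
λ = 2 n t / m = 5194 / m nm.
m=6: 866 nm (IR); m=7: 742 nm (visible); m=8: 649 nm (visible); m=9: 577 nm (visible); m=10: 519 nm (visible); m=11: 472 nm (visible); m=12: 433 nm (visible); m=13: 400 nm (visible); m=14: 371 nm (UV).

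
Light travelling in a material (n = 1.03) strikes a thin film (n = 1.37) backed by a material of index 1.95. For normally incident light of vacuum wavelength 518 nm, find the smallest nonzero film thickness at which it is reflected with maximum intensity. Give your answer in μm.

Top surface (1.03 → 1.37): reflection off a higher-index medium gives a half-wave phase shift.
Ray reflecting at the bottom interface goes from n = 1.37 toward n = 1.95: a half-wave phase shift.
Zero or two π shifts → no net half-wave offset.
For bright reflection here: 2 n t = m λ.
Minimum nonzero at m = 1: t = λ / (2 n) = 518 / (2 × 1.37) = 189 nm.

0.189 μm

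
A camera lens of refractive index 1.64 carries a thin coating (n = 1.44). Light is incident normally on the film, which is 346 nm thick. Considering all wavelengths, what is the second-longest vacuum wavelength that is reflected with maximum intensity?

Ray reflecting at the top interface goes from n = 1.0 toward n = 1.44: a half-wave phase shift.
At the lower boundary (n = 1.44 to n = 1.64) the reflected ray undergoes a half-wave phase shift.
Zero or two π shifts → no net half-wave offset.
For maximum reflection here: 2 n t = m λ.
λ = 2 n t / m. The second-longest wavelength is m = 2: λ = 2 × 1.44 × 346 / 2.00 = 498 nm.

498 nm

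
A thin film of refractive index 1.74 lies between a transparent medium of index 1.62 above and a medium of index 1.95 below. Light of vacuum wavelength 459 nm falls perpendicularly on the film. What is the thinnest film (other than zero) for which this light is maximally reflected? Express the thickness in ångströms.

At the upper boundary (n = 1.62 to n = 1.74) the reflected ray undergoes a half-wave phase shift.
Ray reflecting at the bottom interface goes from n = 1.74 toward n = 1.95: a half-wave phase shift.
Zero or two π shifts → no net half-wave offset.
So the condition for constructive reflection is 2 n t = m λ.
Minimum nonzero at m = 1: t = λ / (2 n) = 459 / (2 × 1.74) = 132 nm.

1319 Å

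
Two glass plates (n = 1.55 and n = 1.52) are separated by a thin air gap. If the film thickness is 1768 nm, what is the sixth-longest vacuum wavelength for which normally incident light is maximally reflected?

643 nm

At the upper boundary (n = 1.55 to n = 1.0) the reflected ray undergoes no phase shift.
At the lower boundary (n = 1.0 to n = 1.52) the reflected ray undergoes a half-wave phase shift.
Exactly one π shift → a net half-wave offset.
For strong reflection here: 2 n t = (m + ½) λ.
λ = 2 n t / (m + ½). The sixth-longest wavelength is m = 5: λ = 2 × 1.0 × 1768 / 5.50 = 643 nm.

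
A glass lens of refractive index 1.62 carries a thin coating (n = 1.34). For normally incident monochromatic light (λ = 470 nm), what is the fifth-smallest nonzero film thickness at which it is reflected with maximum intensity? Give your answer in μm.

Top surface (1.0 → 1.34): reflection off a higher-index medium gives a half-wave phase shift.
At the lower boundary (n = 1.34 to n = 1.62) the reflected ray undergoes a half-wave phase shift.
The two reflections carry the same phase change, so no net offset.
With no net inversion, constructive interference in reflection requires 2 n t = m λ.
The fifth-smallest nonzero thickness corresponds to m = 5: t = m λ / (2 n) = 5.00 × 470 / (2 × 1.34) = 877 nm.

0.877 μm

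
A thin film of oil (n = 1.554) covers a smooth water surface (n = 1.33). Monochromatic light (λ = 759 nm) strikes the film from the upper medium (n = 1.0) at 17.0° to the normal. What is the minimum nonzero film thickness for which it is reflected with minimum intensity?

Ray reflecting at the top interface goes from n = 1.0 toward n = 1.554: a half-wave phase shift.
At the lower boundary (n = 1.554 to n = 1.33) the reflected ray undergoes no phase shift.
The two reflections differ by half a wavelength.
With one net inversion, destructive interference in reflection requires 2 n t cos θ_r = m λ.
Snell's law: 1.0 sin 17.0° = 1.554 sin θ_r → sin θ_r = 0.188, cos θ_r = 0.982.
Minimum nonzero at m = 1: t = λ / (2 n cos θ_r) = 759 / (2 × 1.554 × 0.982) = 249 nm.

249 nm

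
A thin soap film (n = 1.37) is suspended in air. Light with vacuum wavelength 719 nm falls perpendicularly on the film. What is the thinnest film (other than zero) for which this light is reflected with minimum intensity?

Top surface (1.0 → 1.37): reflection off a higher-index medium gives a half-wave phase shift.
At the lower boundary (n = 1.37 to n = 1.0) the reflected ray undergoes no phase shift.
The two reflections differ by half a wavelength.
For minimum reflection here: 2 n t = m λ.
Minimum nonzero at m = 1: t = λ / (2 n) = 719 / (2 × 1.37) = 262 nm.

262 nm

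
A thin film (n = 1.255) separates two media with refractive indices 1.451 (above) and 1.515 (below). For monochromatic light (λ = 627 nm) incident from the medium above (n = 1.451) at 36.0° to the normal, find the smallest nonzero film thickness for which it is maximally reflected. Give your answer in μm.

Top surface (1.451 → 1.255): reflection off a lower-index medium gives no phase shift.
Bottom surface (1.255 → 1.515): reflection off a higher-index medium gives a half-wave phase shift.
Net: one phase inversion between the two reflected rays.
For strong reflection here: 2 n t cos θ_r = (m + ½) λ.
Snell's law: 1.451 sin 36.0° = 1.255 sin θ_r → sin θ_r = 0.680, cos θ_r = 0.734.
Minimum at m = 0: t = λ / (4 n cos θ_r) = 627 / (4 × 1.255 × 0.734) = 170 nm.

0.170 μm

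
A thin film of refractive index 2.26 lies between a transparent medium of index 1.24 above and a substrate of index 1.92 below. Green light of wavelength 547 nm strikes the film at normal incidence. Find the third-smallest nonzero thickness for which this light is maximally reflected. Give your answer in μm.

0.303 μm

At the upper boundary (n = 1.24 to n = 2.26) the reflected ray undergoes a half-wave phase shift.
Ray reflecting at the bottom interface goes from n = 2.26 toward n = 1.92: no phase shift.
The two reflections differ by half a wavelength.
With one net inversion, constructive interference in reflection requires 2 n t = (m + ½) λ.
The third-smallest nonzero thickness corresponds to m = 2: t = (m + ½) λ / (2 n) = 2.50 × 547 / (2 × 2.26) = 303 nm.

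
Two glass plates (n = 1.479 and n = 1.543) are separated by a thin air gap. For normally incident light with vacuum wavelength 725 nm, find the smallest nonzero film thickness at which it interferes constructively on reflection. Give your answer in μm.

Ray reflecting at the top interface goes from n = 1.479 toward n = 1.0: no phase shift.
At the lower boundary (n = 1.0 to n = 1.543) the reflected ray undergoes a half-wave phase shift.
Net: one phase inversion between the two reflected rays.
For strong reflection here: 2 n t = (m + ½) λ.
Minimum at m = 0: t = λ / (4 n) = 725 / (4 × 1.0) = 181 nm.

0.181 μm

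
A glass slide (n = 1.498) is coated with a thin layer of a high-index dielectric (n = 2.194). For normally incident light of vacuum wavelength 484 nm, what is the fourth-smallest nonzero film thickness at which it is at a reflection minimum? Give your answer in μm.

0.441 μm

Ray reflecting at the top interface goes from n = 1.0 toward n = 2.194: a half-wave phase shift.
At the lower boundary (n = 2.194 to n = 1.498) the reflected ray undergoes no phase shift.
The two reflections differ by half a wavelength.
So the condition for destructive reflection is 2 n t = m λ.
The fourth-smallest nonzero thickness corresponds to m = 4: t = m λ / (2 n) = 4.00 × 484 / (2 × 2.194) = 441 nm.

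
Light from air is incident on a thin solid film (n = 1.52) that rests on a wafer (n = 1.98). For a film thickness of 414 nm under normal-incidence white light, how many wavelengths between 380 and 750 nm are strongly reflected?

At the upper boundary (n = 1.0 to n = 1.52) the reflected ray undergoes a half-wave phase shift.
Bottom surface (1.52 → 1.98): reflection off a higher-index medium gives a half-wave phase shift.
Zero or two π shifts → no net half-wave offset.
For bright reflection here: 2 n t = m λ.
λ = 2 n t / m = 1259 / m nm.
m=1: 1259 nm (IR); m=2: 629 nm (visible); m=3: 420 nm (visible); m=4: 315 nm (UV).

2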